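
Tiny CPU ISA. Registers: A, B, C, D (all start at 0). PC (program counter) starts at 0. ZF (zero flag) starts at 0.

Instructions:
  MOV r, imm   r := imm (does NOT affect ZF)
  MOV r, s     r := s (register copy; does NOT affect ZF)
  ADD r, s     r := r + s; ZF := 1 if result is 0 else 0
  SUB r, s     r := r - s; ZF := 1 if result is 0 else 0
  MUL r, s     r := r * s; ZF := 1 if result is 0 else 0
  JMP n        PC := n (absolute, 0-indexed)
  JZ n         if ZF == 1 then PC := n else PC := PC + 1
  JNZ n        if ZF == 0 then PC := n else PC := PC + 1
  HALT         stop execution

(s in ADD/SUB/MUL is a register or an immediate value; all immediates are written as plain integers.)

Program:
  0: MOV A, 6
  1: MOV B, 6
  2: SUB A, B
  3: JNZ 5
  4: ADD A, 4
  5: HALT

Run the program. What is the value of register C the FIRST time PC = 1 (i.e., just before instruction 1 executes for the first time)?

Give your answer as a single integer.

Step 1: PC=0 exec 'MOV A, 6'. After: A=6 B=0 C=0 D=0 ZF=0 PC=1
First time PC=1: C=0

0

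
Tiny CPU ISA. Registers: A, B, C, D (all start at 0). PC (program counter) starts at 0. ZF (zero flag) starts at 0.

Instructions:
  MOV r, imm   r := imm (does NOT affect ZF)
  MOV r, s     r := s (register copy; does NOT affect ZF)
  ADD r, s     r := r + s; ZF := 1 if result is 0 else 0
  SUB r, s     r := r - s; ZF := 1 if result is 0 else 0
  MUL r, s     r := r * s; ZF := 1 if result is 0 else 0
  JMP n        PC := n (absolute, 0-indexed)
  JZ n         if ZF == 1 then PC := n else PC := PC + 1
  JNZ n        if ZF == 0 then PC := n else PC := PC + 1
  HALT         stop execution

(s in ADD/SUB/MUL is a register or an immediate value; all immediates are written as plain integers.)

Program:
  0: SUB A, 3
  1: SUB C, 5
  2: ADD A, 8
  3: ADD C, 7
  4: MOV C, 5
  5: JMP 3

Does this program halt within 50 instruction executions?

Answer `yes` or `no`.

Step 1: PC=0 exec 'SUB A, 3'. After: A=-3 B=0 C=0 D=0 ZF=0 PC=1
Step 2: PC=1 exec 'SUB C, 5'. After: A=-3 B=0 C=-5 D=0 ZF=0 PC=2
Step 3: PC=2 exec 'ADD A, 8'. After: A=5 B=0 C=-5 D=0 ZF=0 PC=3
Step 4: PC=3 exec 'ADD C, 7'. After: A=5 B=0 C=2 D=0 ZF=0 PC=4
Step 5: PC=4 exec 'MOV C, 5'. After: A=5 B=0 C=5 D=0 ZF=0 PC=5
Step 6: PC=5 exec 'JMP 3'. After: A=5 B=0 C=5 D=0 ZF=0 PC=3
Step 7: PC=3 exec 'ADD C, 7'. After: A=5 B=0 C=12 D=0 ZF=0 PC=4
Step 8: PC=4 exec 'MOV C, 5'. After: A=5 B=0 C=5 D=0 ZF=0 PC=5
State after step 8 equals state after step 5: the program is in a cycle of length 3 and will never halt.

Answer: no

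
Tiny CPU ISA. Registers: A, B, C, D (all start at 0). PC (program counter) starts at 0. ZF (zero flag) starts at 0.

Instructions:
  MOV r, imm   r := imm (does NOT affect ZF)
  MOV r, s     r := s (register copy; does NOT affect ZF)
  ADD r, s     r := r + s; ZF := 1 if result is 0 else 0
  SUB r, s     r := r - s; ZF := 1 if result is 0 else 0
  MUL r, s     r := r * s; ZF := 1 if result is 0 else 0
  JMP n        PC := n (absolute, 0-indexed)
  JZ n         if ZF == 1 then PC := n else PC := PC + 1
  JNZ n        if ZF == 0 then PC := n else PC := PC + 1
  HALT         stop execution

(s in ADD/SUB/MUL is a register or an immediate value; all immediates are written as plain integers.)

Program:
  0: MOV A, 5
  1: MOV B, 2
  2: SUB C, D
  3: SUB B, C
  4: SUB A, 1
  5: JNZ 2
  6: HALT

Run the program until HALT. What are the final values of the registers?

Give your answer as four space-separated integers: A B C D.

Step 1: PC=0 exec 'MOV A, 5'. After: A=5 B=0 C=0 D=0 ZF=0 PC=1
Step 2: PC=1 exec 'MOV B, 2'. After: A=5 B=2 C=0 D=0 ZF=0 PC=2
Step 3: PC=2 exec 'SUB C, D'. After: A=5 B=2 C=0 D=0 ZF=1 PC=3
Step 4: PC=3 exec 'SUB B, C'. After: A=5 B=2 C=0 D=0 ZF=0 PC=4
Step 5: PC=4 exec 'SUB A, 1'. After: A=4 B=2 C=0 D=0 ZF=0 PC=5
Step 6: PC=5 exec 'JNZ 2'. After: A=4 B=2 C=0 D=0 ZF=0 PC=2
Step 7: PC=2 exec 'SUB C, D'. After: A=4 B=2 C=0 D=0 ZF=1 PC=3
Step 8: PC=3 exec 'SUB B, C'. After: A=4 B=2 C=0 D=0 ZF=0 PC=4
Step 9: PC=4 exec 'SUB A, 1'. After: A=3 B=2 C=0 D=0 ZF=0 PC=5
Step 10: PC=5 exec 'JNZ 2'. After: A=3 B=2 C=0 D=0 ZF=0 PC=2
Step 11: PC=2 exec 'SUB C, D'. After: A=3 B=2 C=0 D=0 ZF=1 PC=3
Step 12: PC=3 exec 'SUB B, C'. After: A=3 B=2 C=0 D=0 ZF=0 PC=4
Step 13: PC=4 exec 'SUB A, 1'. After: A=2 B=2 C=0 D=0 ZF=0 PC=5
Step 14: PC=5 exec 'JNZ 2'. After: A=2 B=2 C=0 D=0 ZF=0 PC=2
Step 15: PC=2 exec 'SUB C, D'. After: A=2 B=2 C=0 D=0 ZF=1 PC=3
Step 16: PC=3 exec 'SUB B, C'. After: A=2 B=2 C=0 D=0 ZF=0 PC=4
Step 17: PC=4 exec 'SUB A, 1'. After: A=1 B=2 C=0 D=0 ZF=0 PC=5
Step 18: PC=5 exec 'JNZ 2'. After: A=1 B=2 C=0 D=0 ZF=0 PC=2
Step 19: PC=2 exec 'SUB C, D'. After: A=1 B=2 C=0 D=0 ZF=1 PC=3
Step 20: PC=3 exec 'SUB B, C'. After: A=1 B=2 C=0 D=0 ZF=0 PC=4
Step 21: PC=4 exec 'SUB A, 1'. After: A=0 B=2 C=0 D=0 ZF=1 PC=5
Step 22: PC=5 exec 'JNZ 2'. After: A=0 B=2 C=0 D=0 ZF=1 PC=6
Step 23: PC=6 exec 'HALT'. After: A=0 B=2 C=0 D=0 ZF=1 PC=6 HALTED

Answer: 0 2 0 0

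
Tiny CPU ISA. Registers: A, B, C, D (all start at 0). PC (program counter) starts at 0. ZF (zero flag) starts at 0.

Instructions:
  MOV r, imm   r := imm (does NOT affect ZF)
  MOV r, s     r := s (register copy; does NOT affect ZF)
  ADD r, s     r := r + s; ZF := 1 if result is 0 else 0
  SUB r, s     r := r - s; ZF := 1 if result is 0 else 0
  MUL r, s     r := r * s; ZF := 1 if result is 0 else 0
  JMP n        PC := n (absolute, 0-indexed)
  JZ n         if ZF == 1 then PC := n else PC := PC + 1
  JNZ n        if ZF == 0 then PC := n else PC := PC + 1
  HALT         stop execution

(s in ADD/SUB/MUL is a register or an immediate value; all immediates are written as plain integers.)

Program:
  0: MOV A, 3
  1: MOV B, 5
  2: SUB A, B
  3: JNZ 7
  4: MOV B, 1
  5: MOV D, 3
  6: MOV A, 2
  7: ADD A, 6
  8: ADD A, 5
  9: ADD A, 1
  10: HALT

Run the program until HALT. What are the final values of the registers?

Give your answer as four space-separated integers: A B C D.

Answer: 10 5 0 0

Derivation:
Step 1: PC=0 exec 'MOV A, 3'. After: A=3 B=0 C=0 D=0 ZF=0 PC=1
Step 2: PC=1 exec 'MOV B, 5'. After: A=3 B=5 C=0 D=0 ZF=0 PC=2
Step 3: PC=2 exec 'SUB A, B'. After: A=-2 B=5 C=0 D=0 ZF=0 PC=3
Step 4: PC=3 exec 'JNZ 7'. After: A=-2 B=5 C=0 D=0 ZF=0 PC=7
Step 5: PC=7 exec 'ADD A, 6'. After: A=4 B=5 C=0 D=0 ZF=0 PC=8
Step 6: PC=8 exec 'ADD A, 5'. After: A=9 B=5 C=0 D=0 ZF=0 PC=9
Step 7: PC=9 exec 'ADD A, 1'. After: A=10 B=5 C=0 D=0 ZF=0 PC=10
Step 8: PC=10 exec 'HALT'. After: A=10 B=5 C=0 D=0 ZF=0 PC=10 HALTED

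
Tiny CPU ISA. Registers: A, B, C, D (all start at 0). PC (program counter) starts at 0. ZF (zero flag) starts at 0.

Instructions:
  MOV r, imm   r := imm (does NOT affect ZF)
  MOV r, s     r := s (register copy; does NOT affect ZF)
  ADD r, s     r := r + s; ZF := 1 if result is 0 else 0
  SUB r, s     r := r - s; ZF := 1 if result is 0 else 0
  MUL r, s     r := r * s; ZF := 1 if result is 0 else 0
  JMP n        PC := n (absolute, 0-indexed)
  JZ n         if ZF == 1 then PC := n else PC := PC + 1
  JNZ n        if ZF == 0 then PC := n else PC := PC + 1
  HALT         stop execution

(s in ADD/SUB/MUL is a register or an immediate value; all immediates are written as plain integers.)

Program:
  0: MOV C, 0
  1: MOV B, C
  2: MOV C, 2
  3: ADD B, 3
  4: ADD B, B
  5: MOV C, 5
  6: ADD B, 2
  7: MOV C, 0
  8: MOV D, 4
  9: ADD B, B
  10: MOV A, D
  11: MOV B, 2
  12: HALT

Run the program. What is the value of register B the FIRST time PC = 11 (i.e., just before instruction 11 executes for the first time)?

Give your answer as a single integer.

Step 1: PC=0 exec 'MOV C, 0'. After: A=0 B=0 C=0 D=0 ZF=0 PC=1
Step 2: PC=1 exec 'MOV B, C'. After: A=0 B=0 C=0 D=0 ZF=0 PC=2
Step 3: PC=2 exec 'MOV C, 2'. After: A=0 B=0 C=2 D=0 ZF=0 PC=3
Step 4: PC=3 exec 'ADD B, 3'. After: A=0 B=3 C=2 D=0 ZF=0 PC=4
Step 5: PC=4 exec 'ADD B, B'. After: A=0 B=6 C=2 D=0 ZF=0 PC=5
Step 6: PC=5 exec 'MOV C, 5'. After: A=0 B=6 C=5 D=0 ZF=0 PC=6
Step 7: PC=6 exec 'ADD B, 2'. After: A=0 B=8 C=5 D=0 ZF=0 PC=7
Step 8: PC=7 exec 'MOV C, 0'. After: A=0 B=8 C=0 D=0 ZF=0 PC=8
Step 9: PC=8 exec 'MOV D, 4'. After: A=0 B=8 C=0 D=4 ZF=0 PC=9
Step 10: PC=9 exec 'ADD B, B'. After: A=0 B=16 C=0 D=4 ZF=0 PC=10
Step 11: PC=10 exec 'MOV A, D'. After: A=4 B=16 C=0 D=4 ZF=0 PC=11
First time PC=11: B=16

16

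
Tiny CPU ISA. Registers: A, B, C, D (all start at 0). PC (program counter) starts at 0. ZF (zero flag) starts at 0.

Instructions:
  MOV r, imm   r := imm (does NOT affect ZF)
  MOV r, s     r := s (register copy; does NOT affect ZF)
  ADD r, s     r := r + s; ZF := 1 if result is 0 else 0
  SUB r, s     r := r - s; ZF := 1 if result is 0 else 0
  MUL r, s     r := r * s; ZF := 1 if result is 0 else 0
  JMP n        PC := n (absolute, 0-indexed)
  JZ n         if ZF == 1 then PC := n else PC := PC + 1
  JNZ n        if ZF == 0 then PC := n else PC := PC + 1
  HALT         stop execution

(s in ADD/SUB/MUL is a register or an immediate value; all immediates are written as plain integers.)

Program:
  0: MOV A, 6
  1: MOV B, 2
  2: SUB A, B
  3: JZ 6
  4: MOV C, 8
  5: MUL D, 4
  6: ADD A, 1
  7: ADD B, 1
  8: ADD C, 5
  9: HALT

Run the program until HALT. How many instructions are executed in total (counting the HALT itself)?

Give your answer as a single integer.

Answer: 10

Derivation:
Step 1: PC=0 exec 'MOV A, 6'. After: A=6 B=0 C=0 D=0 ZF=0 PC=1
Step 2: PC=1 exec 'MOV B, 2'. After: A=6 B=2 C=0 D=0 ZF=0 PC=2
Step 3: PC=2 exec 'SUB A, B'. After: A=4 B=2 C=0 D=0 ZF=0 PC=3
Step 4: PC=3 exec 'JZ 6'. After: A=4 B=2 C=0 D=0 ZF=0 PC=4
Step 5: PC=4 exec 'MOV C, 8'. After: A=4 B=2 C=8 D=0 ZF=0 PC=5
Step 6: PC=5 exec 'MUL D, 4'. After: A=4 B=2 C=8 D=0 ZF=1 PC=6
Step 7: PC=6 exec 'ADD A, 1'. After: A=5 B=2 C=8 D=0 ZF=0 PC=7
Step 8: PC=7 exec 'ADD B, 1'. After: A=5 B=3 C=8 D=0 ZF=0 PC=8
Step 9: PC=8 exec 'ADD C, 5'. After: A=5 B=3 C=13 D=0 ZF=0 PC=9
Step 10: PC=9 exec 'HALT'. After: A=5 B=3 C=13 D=0 ZF=0 PC=9 HALTED
Total instructions executed: 10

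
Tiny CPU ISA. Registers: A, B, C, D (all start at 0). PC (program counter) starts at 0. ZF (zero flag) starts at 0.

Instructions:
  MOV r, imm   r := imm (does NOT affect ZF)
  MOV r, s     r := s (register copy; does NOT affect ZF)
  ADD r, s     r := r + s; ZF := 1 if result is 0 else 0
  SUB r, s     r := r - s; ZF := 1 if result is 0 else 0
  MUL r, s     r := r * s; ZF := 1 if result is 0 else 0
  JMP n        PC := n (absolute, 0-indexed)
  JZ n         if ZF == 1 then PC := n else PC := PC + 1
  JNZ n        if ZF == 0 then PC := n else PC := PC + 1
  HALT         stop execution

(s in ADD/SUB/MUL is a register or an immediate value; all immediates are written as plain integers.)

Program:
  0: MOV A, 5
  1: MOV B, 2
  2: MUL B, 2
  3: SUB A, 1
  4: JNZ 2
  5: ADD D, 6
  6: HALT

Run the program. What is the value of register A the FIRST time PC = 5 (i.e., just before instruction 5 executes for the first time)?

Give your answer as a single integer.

Step 1: PC=0 exec 'MOV A, 5'. After: A=5 B=0 C=0 D=0 ZF=0 PC=1
Step 2: PC=1 exec 'MOV B, 2'. After: A=5 B=2 C=0 D=0 ZF=0 PC=2
Step 3: PC=2 exec 'MUL B, 2'. After: A=5 B=4 C=0 D=0 ZF=0 PC=3
Step 4: PC=3 exec 'SUB A, 1'. After: A=4 B=4 C=0 D=0 ZF=0 PC=4
Step 5: PC=4 exec 'JNZ 2'. After: A=4 B=4 C=0 D=0 ZF=0 PC=2
Step 6: PC=2 exec 'MUL B, 2'. After: A=4 B=8 C=0 D=0 ZF=0 PC=3
Step 7: PC=3 exec 'SUB A, 1'. After: A=3 B=8 C=0 D=0 ZF=0 PC=4
Step 8: PC=4 exec 'JNZ 2'. After: A=3 B=8 C=0 D=0 ZF=0 PC=2
Step 9: PC=2 exec 'MUL B, 2'. After: A=3 B=16 C=0 D=0 ZF=0 PC=3
Step 10: PC=3 exec 'SUB A, 1'. After: A=2 B=16 C=0 D=0 ZF=0 PC=4
Step 11: PC=4 exec 'JNZ 2'. After: A=2 B=16 C=0 D=0 ZF=0 PC=2
Step 12: PC=2 exec 'MUL B, 2'. After: A=2 B=32 C=0 D=0 ZF=0 PC=3
Step 13: PC=3 exec 'SUB A, 1'. After: A=1 B=32 C=0 D=0 ZF=0 PC=4
Step 14: PC=4 exec 'JNZ 2'. After: A=1 B=32 C=0 D=0 ZF=0 PC=2
Step 15: PC=2 exec 'MUL B, 2'. After: A=1 B=64 C=0 D=0 ZF=0 PC=3
Step 16: PC=3 exec 'SUB A, 1'. After: A=0 B=64 C=0 D=0 ZF=1 PC=4
Step 17: PC=4 exec 'JNZ 2'. After: A=0 B=64 C=0 D=0 ZF=1 PC=5
First time PC=5: A=0

0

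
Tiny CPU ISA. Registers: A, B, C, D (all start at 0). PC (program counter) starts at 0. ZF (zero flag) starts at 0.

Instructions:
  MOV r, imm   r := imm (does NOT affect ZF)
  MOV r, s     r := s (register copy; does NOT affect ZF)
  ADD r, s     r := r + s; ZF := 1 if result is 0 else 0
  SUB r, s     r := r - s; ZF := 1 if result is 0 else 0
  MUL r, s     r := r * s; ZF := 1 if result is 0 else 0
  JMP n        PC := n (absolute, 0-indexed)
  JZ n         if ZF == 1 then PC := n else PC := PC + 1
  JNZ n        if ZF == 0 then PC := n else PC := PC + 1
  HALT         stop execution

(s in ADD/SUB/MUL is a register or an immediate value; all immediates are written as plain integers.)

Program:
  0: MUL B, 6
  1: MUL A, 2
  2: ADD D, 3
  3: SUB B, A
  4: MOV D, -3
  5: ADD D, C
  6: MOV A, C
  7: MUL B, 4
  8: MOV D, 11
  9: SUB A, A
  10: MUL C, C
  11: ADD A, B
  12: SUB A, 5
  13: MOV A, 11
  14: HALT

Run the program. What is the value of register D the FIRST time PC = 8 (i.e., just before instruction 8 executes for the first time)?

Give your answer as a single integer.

Step 1: PC=0 exec 'MUL B, 6'. After: A=0 B=0 C=0 D=0 ZF=1 PC=1
Step 2: PC=1 exec 'MUL A, 2'. After: A=0 B=0 C=0 D=0 ZF=1 PC=2
Step 3: PC=2 exec 'ADD D, 3'. After: A=0 B=0 C=0 D=3 ZF=0 PC=3
Step 4: PC=3 exec 'SUB B, A'. After: A=0 B=0 C=0 D=3 ZF=1 PC=4
Step 5: PC=4 exec 'MOV D, -3'. After: A=0 B=0 C=0 D=-3 ZF=1 PC=5
Step 6: PC=5 exec 'ADD D, C'. After: A=0 B=0 C=0 D=-3 ZF=0 PC=6
Step 7: PC=6 exec 'MOV A, C'. After: A=0 B=0 C=0 D=-3 ZF=0 PC=7
Step 8: PC=7 exec 'MUL B, 4'. After: A=0 B=0 C=0 D=-3 ZF=1 PC=8
First time PC=8: D=-3

-3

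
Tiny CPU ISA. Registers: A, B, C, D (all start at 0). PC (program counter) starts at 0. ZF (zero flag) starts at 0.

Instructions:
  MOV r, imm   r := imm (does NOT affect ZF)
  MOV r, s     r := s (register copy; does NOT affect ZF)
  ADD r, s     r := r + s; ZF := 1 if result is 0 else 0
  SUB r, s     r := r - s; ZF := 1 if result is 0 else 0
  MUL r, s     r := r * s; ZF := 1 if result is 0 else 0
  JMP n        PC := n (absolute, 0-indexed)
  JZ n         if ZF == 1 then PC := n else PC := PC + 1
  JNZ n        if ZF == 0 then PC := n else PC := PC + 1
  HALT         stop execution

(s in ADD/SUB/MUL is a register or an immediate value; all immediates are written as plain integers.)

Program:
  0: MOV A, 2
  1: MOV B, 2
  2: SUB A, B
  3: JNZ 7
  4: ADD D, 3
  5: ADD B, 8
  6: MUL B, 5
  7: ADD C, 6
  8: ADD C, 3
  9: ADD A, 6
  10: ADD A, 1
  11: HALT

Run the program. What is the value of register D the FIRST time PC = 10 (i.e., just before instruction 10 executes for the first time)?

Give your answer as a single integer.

Step 1: PC=0 exec 'MOV A, 2'. After: A=2 B=0 C=0 D=0 ZF=0 PC=1
Step 2: PC=1 exec 'MOV B, 2'. After: A=2 B=2 C=0 D=0 ZF=0 PC=2
Step 3: PC=2 exec 'SUB A, B'. After: A=0 B=2 C=0 D=0 ZF=1 PC=3
Step 4: PC=3 exec 'JNZ 7'. After: A=0 B=2 C=0 D=0 ZF=1 PC=4
Step 5: PC=4 exec 'ADD D, 3'. After: A=0 B=2 C=0 D=3 ZF=0 PC=5
Step 6: PC=5 exec 'ADD B, 8'. After: A=0 B=10 C=0 D=3 ZF=0 PC=6
Step 7: PC=6 exec 'MUL B, 5'. After: A=0 B=50 C=0 D=3 ZF=0 PC=7
Step 8: PC=7 exec 'ADD C, 6'. After: A=0 B=50 C=6 D=3 ZF=0 PC=8
Step 9: PC=8 exec 'ADD C, 3'. After: A=0 B=50 C=9 D=3 ZF=0 PC=9
Step 10: PC=9 exec 'ADD A, 6'. After: A=6 B=50 C=9 D=3 ZF=0 PC=10
First time PC=10: D=3

3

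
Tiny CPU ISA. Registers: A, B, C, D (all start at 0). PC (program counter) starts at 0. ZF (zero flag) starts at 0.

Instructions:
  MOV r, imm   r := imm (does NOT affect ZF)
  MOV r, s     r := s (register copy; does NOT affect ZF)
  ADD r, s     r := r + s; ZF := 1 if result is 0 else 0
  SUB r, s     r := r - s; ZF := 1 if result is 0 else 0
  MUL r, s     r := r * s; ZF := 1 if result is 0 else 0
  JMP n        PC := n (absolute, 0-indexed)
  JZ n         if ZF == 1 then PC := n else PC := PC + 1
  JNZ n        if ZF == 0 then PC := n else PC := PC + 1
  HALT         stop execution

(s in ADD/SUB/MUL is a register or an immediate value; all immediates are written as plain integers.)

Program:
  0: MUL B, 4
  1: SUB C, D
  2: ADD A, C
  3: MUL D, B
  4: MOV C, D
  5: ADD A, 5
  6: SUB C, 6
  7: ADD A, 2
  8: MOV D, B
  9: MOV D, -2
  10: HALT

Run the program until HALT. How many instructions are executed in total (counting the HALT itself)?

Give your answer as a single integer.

Step 1: PC=0 exec 'MUL B, 4'. After: A=0 B=0 C=0 D=0 ZF=1 PC=1
Step 2: PC=1 exec 'SUB C, D'. After: A=0 B=0 C=0 D=0 ZF=1 PC=2
Step 3: PC=2 exec 'ADD A, C'. After: A=0 B=0 C=0 D=0 ZF=1 PC=3
Step 4: PC=3 exec 'MUL D, B'. After: A=0 B=0 C=0 D=0 ZF=1 PC=4
Step 5: PC=4 exec 'MOV C, D'. After: A=0 B=0 C=0 D=0 ZF=1 PC=5
Step 6: PC=5 exec 'ADD A, 5'. After: A=5 B=0 C=0 D=0 ZF=0 PC=6
Step 7: PC=6 exec 'SUB C, 6'. After: A=5 B=0 C=-6 D=0 ZF=0 PC=7
Step 8: PC=7 exec 'ADD A, 2'. After: A=7 B=0 C=-6 D=0 ZF=0 PC=8
Step 9: PC=8 exec 'MOV D, B'. After: A=7 B=0 C=-6 D=0 ZF=0 PC=9
Step 10: PC=9 exec 'MOV D, -2'. After: A=7 B=0 C=-6 D=-2 ZF=0 PC=10
Step 11: PC=10 exec 'HALT'. After: A=7 B=0 C=-6 D=-2 ZF=0 PC=10 HALTED
Total instructions executed: 11

Answer: 11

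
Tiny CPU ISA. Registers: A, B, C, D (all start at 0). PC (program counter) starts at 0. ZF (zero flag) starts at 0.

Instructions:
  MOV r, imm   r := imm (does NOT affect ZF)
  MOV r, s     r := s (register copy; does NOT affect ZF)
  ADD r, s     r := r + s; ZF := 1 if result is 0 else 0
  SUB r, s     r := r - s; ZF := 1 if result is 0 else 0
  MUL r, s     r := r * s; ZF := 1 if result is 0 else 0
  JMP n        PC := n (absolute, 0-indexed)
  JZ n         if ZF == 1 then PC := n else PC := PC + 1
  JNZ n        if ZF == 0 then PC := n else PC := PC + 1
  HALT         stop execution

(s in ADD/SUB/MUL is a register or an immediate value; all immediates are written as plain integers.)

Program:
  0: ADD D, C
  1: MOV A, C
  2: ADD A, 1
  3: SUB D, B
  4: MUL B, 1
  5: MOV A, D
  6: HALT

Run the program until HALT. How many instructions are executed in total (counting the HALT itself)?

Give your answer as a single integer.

Step 1: PC=0 exec 'ADD D, C'. After: A=0 B=0 C=0 D=0 ZF=1 PC=1
Step 2: PC=1 exec 'MOV A, C'. After: A=0 B=0 C=0 D=0 ZF=1 PC=2
Step 3: PC=2 exec 'ADD A, 1'. After: A=1 B=0 C=0 D=0 ZF=0 PC=3
Step 4: PC=3 exec 'SUB D, B'. After: A=1 B=0 C=0 D=0 ZF=1 PC=4
Step 5: PC=4 exec 'MUL B, 1'. After: A=1 B=0 C=0 D=0 ZF=1 PC=5
Step 6: PC=5 exec 'MOV A, D'. After: A=0 B=0 C=0 D=0 ZF=1 PC=6
Step 7: PC=6 exec 'HALT'. After: A=0 B=0 C=0 D=0 ZF=1 PC=6 HALTED
Total instructions executed: 7

Answer: 7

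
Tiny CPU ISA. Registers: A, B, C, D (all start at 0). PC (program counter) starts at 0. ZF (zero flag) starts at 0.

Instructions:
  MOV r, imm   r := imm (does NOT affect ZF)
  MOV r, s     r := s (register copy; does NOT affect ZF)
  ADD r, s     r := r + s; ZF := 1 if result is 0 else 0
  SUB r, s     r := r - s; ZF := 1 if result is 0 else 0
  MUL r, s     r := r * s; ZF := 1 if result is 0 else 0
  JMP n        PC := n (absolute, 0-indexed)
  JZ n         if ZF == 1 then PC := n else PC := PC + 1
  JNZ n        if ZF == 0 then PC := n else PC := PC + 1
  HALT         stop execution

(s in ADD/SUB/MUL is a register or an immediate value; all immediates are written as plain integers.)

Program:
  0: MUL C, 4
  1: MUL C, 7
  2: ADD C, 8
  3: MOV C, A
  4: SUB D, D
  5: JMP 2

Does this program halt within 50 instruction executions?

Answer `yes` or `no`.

Step 1: PC=0 exec 'MUL C, 4'. After: A=0 B=0 C=0 D=0 ZF=1 PC=1
Step 2: PC=1 exec 'MUL C, 7'. After: A=0 B=0 C=0 D=0 ZF=1 PC=2
Step 3: PC=2 exec 'ADD C, 8'. After: A=0 B=0 C=8 D=0 ZF=0 PC=3
Step 4: PC=3 exec 'MOV C, A'. After: A=0 B=0 C=0 D=0 ZF=0 PC=4
Step 5: PC=4 exec 'SUB D, D'. After: A=0 B=0 C=0 D=0 ZF=1 PC=5
Step 6: PC=5 exec 'JMP 2'. After: A=0 B=0 C=0 D=0 ZF=1 PC=2
State after step 6 equals state after step 2: the program is in a cycle of length 4 and will never halt.

Answer: no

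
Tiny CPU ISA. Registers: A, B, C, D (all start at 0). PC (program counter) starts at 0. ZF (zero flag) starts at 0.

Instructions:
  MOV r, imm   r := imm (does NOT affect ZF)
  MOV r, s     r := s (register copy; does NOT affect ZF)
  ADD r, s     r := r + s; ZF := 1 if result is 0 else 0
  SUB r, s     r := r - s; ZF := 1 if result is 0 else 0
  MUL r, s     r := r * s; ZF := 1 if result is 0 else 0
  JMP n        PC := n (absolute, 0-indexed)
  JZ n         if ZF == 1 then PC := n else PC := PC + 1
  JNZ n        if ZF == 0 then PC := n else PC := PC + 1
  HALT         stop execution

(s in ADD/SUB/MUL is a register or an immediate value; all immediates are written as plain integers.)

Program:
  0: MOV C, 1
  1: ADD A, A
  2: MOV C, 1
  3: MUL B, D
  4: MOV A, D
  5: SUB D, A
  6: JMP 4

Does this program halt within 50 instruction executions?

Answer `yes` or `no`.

Answer: no

Derivation:
Step 1: PC=0 exec 'MOV C, 1'. After: A=0 B=0 C=1 D=0 ZF=0 PC=1
Step 2: PC=1 exec 'ADD A, A'. After: A=0 B=0 C=1 D=0 ZF=1 PC=2
Step 3: PC=2 exec 'MOV C, 1'. After: A=0 B=0 C=1 D=0 ZF=1 PC=3
Step 4: PC=3 exec 'MUL B, D'. After: A=0 B=0 C=1 D=0 ZF=1 PC=4
Step 5: PC=4 exec 'MOV A, D'. After: A=0 B=0 C=1 D=0 ZF=1 PC=5
Step 6: PC=5 exec 'SUB D, A'. After: A=0 B=0 C=1 D=0 ZF=1 PC=6
Step 7: PC=6 exec 'JMP 4'. After: A=0 B=0 C=1 D=0 ZF=1 PC=4
State after step 7 equals state after step 4: the program is in a cycle of length 3 and will never halt.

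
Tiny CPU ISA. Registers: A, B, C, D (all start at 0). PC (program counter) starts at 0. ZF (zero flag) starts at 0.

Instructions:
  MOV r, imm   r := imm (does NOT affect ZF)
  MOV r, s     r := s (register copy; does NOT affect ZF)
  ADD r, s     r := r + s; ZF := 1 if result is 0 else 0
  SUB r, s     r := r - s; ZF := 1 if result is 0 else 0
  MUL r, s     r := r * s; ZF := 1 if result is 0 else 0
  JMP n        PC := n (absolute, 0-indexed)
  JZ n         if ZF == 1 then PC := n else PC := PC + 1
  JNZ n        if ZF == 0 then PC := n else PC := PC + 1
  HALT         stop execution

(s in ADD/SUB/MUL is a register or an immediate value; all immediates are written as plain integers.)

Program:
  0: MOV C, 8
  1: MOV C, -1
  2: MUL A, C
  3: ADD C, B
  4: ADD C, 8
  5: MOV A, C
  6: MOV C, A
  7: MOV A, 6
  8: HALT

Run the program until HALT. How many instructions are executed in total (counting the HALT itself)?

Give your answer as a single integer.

Answer: 9

Derivation:
Step 1: PC=0 exec 'MOV C, 8'. After: A=0 B=0 C=8 D=0 ZF=0 PC=1
Step 2: PC=1 exec 'MOV C, -1'. After: A=0 B=0 C=-1 D=0 ZF=0 PC=2
Step 3: PC=2 exec 'MUL A, C'. After: A=0 B=0 C=-1 D=0 ZF=1 PC=3
Step 4: PC=3 exec 'ADD C, B'. After: A=0 B=0 C=-1 D=0 ZF=0 PC=4
Step 5: PC=4 exec 'ADD C, 8'. After: A=0 B=0 C=7 D=0 ZF=0 PC=5
Step 6: PC=5 exec 'MOV A, C'. After: A=7 B=0 C=7 D=0 ZF=0 PC=6
Step 7: PC=6 exec 'MOV C, A'. After: A=7 B=0 C=7 D=0 ZF=0 PC=7
Step 8: PC=7 exec 'MOV A, 6'. After: A=6 B=0 C=7 D=0 ZF=0 PC=8
Step 9: PC=8 exec 'HALT'. After: A=6 B=0 C=7 D=0 ZF=0 PC=8 HALTED
Total instructions executed: 9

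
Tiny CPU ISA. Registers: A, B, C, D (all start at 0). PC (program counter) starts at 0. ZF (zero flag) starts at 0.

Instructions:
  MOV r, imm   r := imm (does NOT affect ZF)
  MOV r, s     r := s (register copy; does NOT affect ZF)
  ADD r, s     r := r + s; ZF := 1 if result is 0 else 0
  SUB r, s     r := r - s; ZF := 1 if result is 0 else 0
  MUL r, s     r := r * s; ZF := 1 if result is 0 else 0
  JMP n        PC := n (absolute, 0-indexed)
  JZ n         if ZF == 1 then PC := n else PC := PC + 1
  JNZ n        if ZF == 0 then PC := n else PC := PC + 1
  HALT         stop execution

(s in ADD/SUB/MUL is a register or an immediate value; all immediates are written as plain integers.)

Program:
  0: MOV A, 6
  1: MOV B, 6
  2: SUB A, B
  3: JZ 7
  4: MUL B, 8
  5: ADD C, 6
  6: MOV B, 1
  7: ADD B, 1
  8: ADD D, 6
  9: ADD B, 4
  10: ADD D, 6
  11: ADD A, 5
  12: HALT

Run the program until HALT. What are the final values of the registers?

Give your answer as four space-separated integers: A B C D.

Answer: 5 11 0 12

Derivation:
Step 1: PC=0 exec 'MOV A, 6'. After: A=6 B=0 C=0 D=0 ZF=0 PC=1
Step 2: PC=1 exec 'MOV B, 6'. After: A=6 B=6 C=0 D=0 ZF=0 PC=2
Step 3: PC=2 exec 'SUB A, B'. After: A=0 B=6 C=0 D=0 ZF=1 PC=3
Step 4: PC=3 exec 'JZ 7'. After: A=0 B=6 C=0 D=0 ZF=1 PC=7
Step 5: PC=7 exec 'ADD B, 1'. After: A=0 B=7 C=0 D=0 ZF=0 PC=8
Step 6: PC=8 exec 'ADD D, 6'. After: A=0 B=7 C=0 D=6 ZF=0 PC=9
Step 7: PC=9 exec 'ADD B, 4'. After: A=0 B=11 C=0 D=6 ZF=0 PC=10
Step 8: PC=10 exec 'ADD D, 6'. After: A=0 B=11 C=0 D=12 ZF=0 PC=11
Step 9: PC=11 exec 'ADD A, 5'. After: A=5 B=11 C=0 D=12 ZF=0 PC=12
Step 10: PC=12 exec 'HALT'. After: A=5 B=11 C=0 D=12 ZF=0 PC=12 HALTED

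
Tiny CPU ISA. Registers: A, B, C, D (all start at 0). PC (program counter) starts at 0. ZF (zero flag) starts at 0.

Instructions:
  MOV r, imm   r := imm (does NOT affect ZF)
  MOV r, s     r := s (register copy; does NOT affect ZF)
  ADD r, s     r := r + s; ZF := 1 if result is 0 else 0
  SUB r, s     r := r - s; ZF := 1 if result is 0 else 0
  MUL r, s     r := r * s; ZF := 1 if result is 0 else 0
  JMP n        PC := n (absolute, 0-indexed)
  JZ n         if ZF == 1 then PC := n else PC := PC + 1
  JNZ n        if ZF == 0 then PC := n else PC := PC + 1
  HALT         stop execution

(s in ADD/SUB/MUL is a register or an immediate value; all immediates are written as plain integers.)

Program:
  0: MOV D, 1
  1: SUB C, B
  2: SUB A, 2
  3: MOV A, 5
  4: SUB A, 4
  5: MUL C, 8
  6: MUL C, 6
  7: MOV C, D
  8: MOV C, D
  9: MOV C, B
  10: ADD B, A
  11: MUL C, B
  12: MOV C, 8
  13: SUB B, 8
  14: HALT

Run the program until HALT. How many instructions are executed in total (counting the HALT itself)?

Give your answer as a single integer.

Step 1: PC=0 exec 'MOV D, 1'. After: A=0 B=0 C=0 D=1 ZF=0 PC=1
Step 2: PC=1 exec 'SUB C, B'. After: A=0 B=0 C=0 D=1 ZF=1 PC=2
Step 3: PC=2 exec 'SUB A, 2'. After: A=-2 B=0 C=0 D=1 ZF=0 PC=3
Step 4: PC=3 exec 'MOV A, 5'. After: A=5 B=0 C=0 D=1 ZF=0 PC=4
Step 5: PC=4 exec 'SUB A, 4'. After: A=1 B=0 C=0 D=1 ZF=0 PC=5
Step 6: PC=5 exec 'MUL C, 8'. After: A=1 B=0 C=0 D=1 ZF=1 PC=6
Step 7: PC=6 exec 'MUL C, 6'. After: A=1 B=0 C=0 D=1 ZF=1 PC=7
Step 8: PC=7 exec 'MOV C, D'. After: A=1 B=0 C=1 D=1 ZF=1 PC=8
Step 9: PC=8 exec 'MOV C, D'. After: A=1 B=0 C=1 D=1 ZF=1 PC=9
Step 10: PC=9 exec 'MOV C, B'. After: A=1 B=0 C=0 D=1 ZF=1 PC=10
Step 11: PC=10 exec 'ADD B, A'. After: A=1 B=1 C=0 D=1 ZF=0 PC=11
Step 12: PC=11 exec 'MUL C, B'. After: A=1 B=1 C=0 D=1 ZF=1 PC=12
Step 13: PC=12 exec 'MOV C, 8'. After: A=1 B=1 C=8 D=1 ZF=1 PC=13
Step 14: PC=13 exec 'SUB B, 8'. After: A=1 B=-7 C=8 D=1 ZF=0 PC=14
Step 15: PC=14 exec 'HALT'. After: A=1 B=-7 C=8 D=1 ZF=0 PC=14 HALTED
Total instructions executed: 15

Answer: 15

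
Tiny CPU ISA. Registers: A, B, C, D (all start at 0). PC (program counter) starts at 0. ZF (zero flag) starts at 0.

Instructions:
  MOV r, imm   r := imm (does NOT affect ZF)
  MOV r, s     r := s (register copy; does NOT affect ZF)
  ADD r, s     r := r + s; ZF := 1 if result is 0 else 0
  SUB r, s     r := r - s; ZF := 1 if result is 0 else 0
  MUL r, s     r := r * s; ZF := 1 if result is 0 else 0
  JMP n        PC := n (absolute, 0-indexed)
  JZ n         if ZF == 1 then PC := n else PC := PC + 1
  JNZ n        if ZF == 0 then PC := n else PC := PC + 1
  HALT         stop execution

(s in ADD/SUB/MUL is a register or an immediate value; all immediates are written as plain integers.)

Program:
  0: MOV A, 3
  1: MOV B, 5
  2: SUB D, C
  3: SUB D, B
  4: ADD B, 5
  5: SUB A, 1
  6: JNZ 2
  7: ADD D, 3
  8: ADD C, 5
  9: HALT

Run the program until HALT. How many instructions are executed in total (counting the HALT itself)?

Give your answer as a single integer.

Answer: 20

Derivation:
Step 1: PC=0 exec 'MOV A, 3'. After: A=3 B=0 C=0 D=0 ZF=0 PC=1
Step 2: PC=1 exec 'MOV B, 5'. After: A=3 B=5 C=0 D=0 ZF=0 PC=2
Step 3: PC=2 exec 'SUB D, C'. After: A=3 B=5 C=0 D=0 ZF=1 PC=3
Step 4: PC=3 exec 'SUB D, B'. After: A=3 B=5 C=0 D=-5 ZF=0 PC=4
Step 5: PC=4 exec 'ADD B, 5'. After: A=3 B=10 C=0 D=-5 ZF=0 PC=5
Step 6: PC=5 exec 'SUB A, 1'. After: A=2 B=10 C=0 D=-5 ZF=0 PC=6
Step 7: PC=6 exec 'JNZ 2'. After: A=2 B=10 C=0 D=-5 ZF=0 PC=2
Step 8: PC=2 exec 'SUB D, C'. After: A=2 B=10 C=0 D=-5 ZF=0 PC=3
Step 9: PC=3 exec 'SUB D, B'. After: A=2 B=10 C=0 D=-15 ZF=0 PC=4
Step 10: PC=4 exec 'ADD B, 5'. After: A=2 B=15 C=0 D=-15 ZF=0 PC=5
Step 11: PC=5 exec 'SUB A, 1'. After: A=1 B=15 C=0 D=-15 ZF=0 PC=6
Step 12: PC=6 exec 'JNZ 2'. After: A=1 B=15 C=0 D=-15 ZF=0 PC=2
Step 13: PC=2 exec 'SUB D, C'. After: A=1 B=15 C=0 D=-15 ZF=0 PC=3
Step 14: PC=3 exec 'SUB D, B'. After: A=1 B=15 C=0 D=-30 ZF=0 PC=4
Step 15: PC=4 exec 'ADD B, 5'. After: A=1 B=20 C=0 D=-30 ZF=0 PC=5
Step 16: PC=5 exec 'SUB A, 1'. After: A=0 B=20 C=0 D=-30 ZF=1 PC=6
Step 17: PC=6 exec 'JNZ 2'. After: A=0 B=20 C=0 D=-30 ZF=1 PC=7
Step 18: PC=7 exec 'ADD D, 3'. After: A=0 B=20 C=0 D=-27 ZF=0 PC=8
Step 19: PC=8 exec 'ADD C, 5'. After: A=0 B=20 C=5 D=-27 ZF=0 PC=9
Step 20: PC=9 exec 'HALT'. After: A=0 B=20 C=5 D=-27 ZF=0 PC=9 HALTED
Total instructions executed: 20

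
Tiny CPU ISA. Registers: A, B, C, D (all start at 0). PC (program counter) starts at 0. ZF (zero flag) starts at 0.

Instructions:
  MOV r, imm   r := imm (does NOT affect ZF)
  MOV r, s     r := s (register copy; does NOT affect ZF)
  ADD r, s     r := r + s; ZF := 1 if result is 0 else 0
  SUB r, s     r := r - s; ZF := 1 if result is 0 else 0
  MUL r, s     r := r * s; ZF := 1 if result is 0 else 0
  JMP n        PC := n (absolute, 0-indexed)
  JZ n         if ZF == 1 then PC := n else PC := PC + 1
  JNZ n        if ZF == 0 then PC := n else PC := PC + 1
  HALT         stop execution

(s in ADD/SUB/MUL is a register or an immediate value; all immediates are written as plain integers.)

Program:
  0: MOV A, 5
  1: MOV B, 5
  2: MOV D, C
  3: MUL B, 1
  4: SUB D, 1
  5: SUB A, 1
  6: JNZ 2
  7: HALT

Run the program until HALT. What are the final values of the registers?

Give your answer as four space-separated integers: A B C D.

Answer: 0 5 0 -1

Derivation:
Step 1: PC=0 exec 'MOV A, 5'. After: A=5 B=0 C=0 D=0 ZF=0 PC=1
Step 2: PC=1 exec 'MOV B, 5'. After: A=5 B=5 C=0 D=0 ZF=0 PC=2
Step 3: PC=2 exec 'MOV D, C'. After: A=5 B=5 C=0 D=0 ZF=0 PC=3
Step 4: PC=3 exec 'MUL B, 1'. After: A=5 B=5 C=0 D=0 ZF=0 PC=4
Step 5: PC=4 exec 'SUB D, 1'. After: A=5 B=5 C=0 D=-1 ZF=0 PC=5
Step 6: PC=5 exec 'SUB A, 1'. After: A=4 B=5 C=0 D=-1 ZF=0 PC=6
Step 7: PC=6 exec 'JNZ 2'. After: A=4 B=5 C=0 D=-1 ZF=0 PC=2
Step 8: PC=2 exec 'MOV D, C'. After: A=4 B=5 C=0 D=0 ZF=0 PC=3
Step 9: PC=3 exec 'MUL B, 1'. After: A=4 B=5 C=0 D=0 ZF=0 PC=4
Step 10: PC=4 exec 'SUB D, 1'. After: A=4 B=5 C=0 D=-1 ZF=0 PC=5
Step 11: PC=5 exec 'SUB A, 1'. After: A=3 B=5 C=0 D=-1 ZF=0 PC=6
Step 12: PC=6 exec 'JNZ 2'. After: A=3 B=5 C=0 D=-1 ZF=0 PC=2
Step 13: PC=2 exec 'MOV D, C'. After: A=3 B=5 C=0 D=0 ZF=0 PC=3
Step 14: PC=3 exec 'MUL B, 1'. After: A=3 B=5 C=0 D=0 ZF=0 PC=4
Step 15: PC=4 exec 'SUB D, 1'. After: A=3 B=5 C=0 D=-1 ZF=0 PC=5
Step 16: PC=5 exec 'SUB A, 1'. After: A=2 B=5 C=0 D=-1 ZF=0 PC=6
Step 17: PC=6 exec 'JNZ 2'. After: A=2 B=5 C=0 D=-1 ZF=0 PC=2
Step 18: PC=2 exec 'MOV D, C'. After: A=2 B=5 C=0 D=0 ZF=0 PC=3
Step 19: PC=3 exec 'MUL B, 1'. After: A=2 B=5 C=0 D=0 ZF=0 PC=4
Step 20: PC=4 exec 'SUB D, 1'. After: A=2 B=5 C=0 D=-1 ZF=0 PC=5
Step 21: PC=5 exec 'SUB A, 1'. After: A=1 B=5 C=0 D=-1 ZF=0 PC=6
Step 22: PC=6 exec 'JNZ 2'. After: A=1 B=5 C=0 D=-1 ZF=0 PC=2
Step 23: PC=2 exec 'MOV D, C'. After: A=1 B=5 C=0 D=0 ZF=0 PC=3
Step 24: PC=3 exec 'MUL B, 1'. After: A=1 B=5 C=0 D=0 ZF=0 PC=4
Step 25: PC=4 exec 'SUB D, 1'. After: A=1 B=5 C=0 D=-1 ZF=0 PC=5
Step 26: PC=5 exec 'SUB A, 1'. After: A=0 B=5 C=0 D=-1 ZF=1 PC=6
Step 27: PC=6 exec 'JNZ 2'. After: A=0 B=5 C=0 D=-1 ZF=1 PC=7
Step 28: PC=7 exec 'HALT'. After: A=0 B=5 C=0 D=-1 ZF=1 PC=7 HALTED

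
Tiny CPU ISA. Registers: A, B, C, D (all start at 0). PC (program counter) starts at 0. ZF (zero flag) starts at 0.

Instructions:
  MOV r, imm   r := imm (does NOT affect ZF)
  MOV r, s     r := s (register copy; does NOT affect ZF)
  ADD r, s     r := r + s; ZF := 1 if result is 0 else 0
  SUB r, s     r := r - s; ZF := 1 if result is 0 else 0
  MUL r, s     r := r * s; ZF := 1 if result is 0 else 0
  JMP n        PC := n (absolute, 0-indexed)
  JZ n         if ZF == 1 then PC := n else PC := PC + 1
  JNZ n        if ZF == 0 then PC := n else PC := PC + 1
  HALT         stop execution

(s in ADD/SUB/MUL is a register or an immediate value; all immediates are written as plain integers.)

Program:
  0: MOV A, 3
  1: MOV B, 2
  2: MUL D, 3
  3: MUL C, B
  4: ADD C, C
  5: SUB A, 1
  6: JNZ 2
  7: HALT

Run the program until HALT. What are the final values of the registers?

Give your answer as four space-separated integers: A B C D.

Answer: 0 2 0 0

Derivation:
Step 1: PC=0 exec 'MOV A, 3'. After: A=3 B=0 C=0 D=0 ZF=0 PC=1
Step 2: PC=1 exec 'MOV B, 2'. After: A=3 B=2 C=0 D=0 ZF=0 PC=2
Step 3: PC=2 exec 'MUL D, 3'. After: A=3 B=2 C=0 D=0 ZF=1 PC=3
Step 4: PC=3 exec 'MUL C, B'. After: A=3 B=2 C=0 D=0 ZF=1 PC=4
Step 5: PC=4 exec 'ADD C, C'. After: A=3 B=2 C=0 D=0 ZF=1 PC=5
Step 6: PC=5 exec 'SUB A, 1'. After: A=2 B=2 C=0 D=0 ZF=0 PC=6
Step 7: PC=6 exec 'JNZ 2'. After: A=2 B=2 C=0 D=0 ZF=0 PC=2
Step 8: PC=2 exec 'MUL D, 3'. After: A=2 B=2 C=0 D=0 ZF=1 PC=3
Step 9: PC=3 exec 'MUL C, B'. After: A=2 B=2 C=0 D=0 ZF=1 PC=4
Step 10: PC=4 exec 'ADD C, C'. After: A=2 B=2 C=0 D=0 ZF=1 PC=5
Step 11: PC=5 exec 'SUB A, 1'. After: A=1 B=2 C=0 D=0 ZF=0 PC=6
Step 12: PC=6 exec 'JNZ 2'. After: A=1 B=2 C=0 D=0 ZF=0 PC=2
Step 13: PC=2 exec 'MUL D, 3'. After: A=1 B=2 C=0 D=0 ZF=1 PC=3
Step 14: PC=3 exec 'MUL C, B'. After: A=1 B=2 C=0 D=0 ZF=1 PC=4
Step 15: PC=4 exec 'ADD C, C'. After: A=1 B=2 C=0 D=0 ZF=1 PC=5
Step 16: PC=5 exec 'SUB A, 1'. After: A=0 B=2 C=0 D=0 ZF=1 PC=6
Step 17: PC=6 exec 'JNZ 2'. After: A=0 B=2 C=0 D=0 ZF=1 PC=7
Step 18: PC=7 exec 'HALT'. After: A=0 B=2 C=0 D=0 ZF=1 PC=7 HALTED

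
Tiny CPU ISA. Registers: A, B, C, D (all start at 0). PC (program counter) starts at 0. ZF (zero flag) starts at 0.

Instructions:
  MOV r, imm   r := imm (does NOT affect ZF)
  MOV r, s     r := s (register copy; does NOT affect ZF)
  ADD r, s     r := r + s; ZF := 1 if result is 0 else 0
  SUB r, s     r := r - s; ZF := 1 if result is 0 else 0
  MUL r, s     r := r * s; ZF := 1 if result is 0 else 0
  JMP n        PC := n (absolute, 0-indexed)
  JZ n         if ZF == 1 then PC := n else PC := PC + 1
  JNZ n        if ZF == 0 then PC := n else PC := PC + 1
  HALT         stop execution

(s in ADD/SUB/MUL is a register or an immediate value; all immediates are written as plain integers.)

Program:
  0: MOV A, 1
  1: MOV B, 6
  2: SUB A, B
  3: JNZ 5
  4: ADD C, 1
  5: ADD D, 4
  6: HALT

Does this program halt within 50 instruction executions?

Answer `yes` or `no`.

Step 1: PC=0 exec 'MOV A, 1'. After: A=1 B=0 C=0 D=0 ZF=0 PC=1
Step 2: PC=1 exec 'MOV B, 6'. After: A=1 B=6 C=0 D=0 ZF=0 PC=2
Step 3: PC=2 exec 'SUB A, B'. After: A=-5 B=6 C=0 D=0 ZF=0 PC=3
Step 4: PC=3 exec 'JNZ 5'. After: A=-5 B=6 C=0 D=0 ZF=0 PC=5
Step 5: PC=5 exec 'ADD D, 4'. After: A=-5 B=6 C=0 D=4 ZF=0 PC=6
Step 6: PC=6 exec 'HALT'. After: A=-5 B=6 C=0 D=4 ZF=0 PC=6 HALTED

Answer: yes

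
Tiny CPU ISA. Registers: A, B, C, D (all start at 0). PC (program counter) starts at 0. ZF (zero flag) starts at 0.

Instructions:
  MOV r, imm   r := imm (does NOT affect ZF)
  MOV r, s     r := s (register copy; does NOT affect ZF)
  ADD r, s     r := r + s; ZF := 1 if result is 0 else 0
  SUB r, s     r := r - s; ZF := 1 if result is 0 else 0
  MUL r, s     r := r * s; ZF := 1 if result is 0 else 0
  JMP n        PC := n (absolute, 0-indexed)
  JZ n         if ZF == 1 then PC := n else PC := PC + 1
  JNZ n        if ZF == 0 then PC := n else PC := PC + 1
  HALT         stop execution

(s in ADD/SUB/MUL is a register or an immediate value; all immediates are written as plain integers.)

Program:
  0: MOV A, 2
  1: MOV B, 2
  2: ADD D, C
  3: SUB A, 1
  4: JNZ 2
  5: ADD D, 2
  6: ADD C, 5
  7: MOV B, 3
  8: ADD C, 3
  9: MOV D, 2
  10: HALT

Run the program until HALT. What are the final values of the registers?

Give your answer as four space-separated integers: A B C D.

Step 1: PC=0 exec 'MOV A, 2'. After: A=2 B=0 C=0 D=0 ZF=0 PC=1
Step 2: PC=1 exec 'MOV B, 2'. After: A=2 B=2 C=0 D=0 ZF=0 PC=2
Step 3: PC=2 exec 'ADD D, C'. After: A=2 B=2 C=0 D=0 ZF=1 PC=3
Step 4: PC=3 exec 'SUB A, 1'. After: A=1 B=2 C=0 D=0 ZF=0 PC=4
Step 5: PC=4 exec 'JNZ 2'. After: A=1 B=2 C=0 D=0 ZF=0 PC=2
Step 6: PC=2 exec 'ADD D, C'. After: A=1 B=2 C=0 D=0 ZF=1 PC=3
Step 7: PC=3 exec 'SUB A, 1'. After: A=0 B=2 C=0 D=0 ZF=1 PC=4
Step 8: PC=4 exec 'JNZ 2'. After: A=0 B=2 C=0 D=0 ZF=1 PC=5
Step 9: PC=5 exec 'ADD D, 2'. After: A=0 B=2 C=0 D=2 ZF=0 PC=6
Step 10: PC=6 exec 'ADD C, 5'. After: A=0 B=2 C=5 D=2 ZF=0 PC=7
Step 11: PC=7 exec 'MOV B, 3'. After: A=0 B=3 C=5 D=2 ZF=0 PC=8
Step 12: PC=8 exec 'ADD C, 3'. After: A=0 B=3 C=8 D=2 ZF=0 PC=9
Step 13: PC=9 exec 'MOV D, 2'. After: A=0 B=3 C=8 D=2 ZF=0 PC=10
Step 14: PC=10 exec 'HALT'. After: A=0 B=3 C=8 D=2 ZF=0 PC=10 HALTED

Answer: 0 3 8 2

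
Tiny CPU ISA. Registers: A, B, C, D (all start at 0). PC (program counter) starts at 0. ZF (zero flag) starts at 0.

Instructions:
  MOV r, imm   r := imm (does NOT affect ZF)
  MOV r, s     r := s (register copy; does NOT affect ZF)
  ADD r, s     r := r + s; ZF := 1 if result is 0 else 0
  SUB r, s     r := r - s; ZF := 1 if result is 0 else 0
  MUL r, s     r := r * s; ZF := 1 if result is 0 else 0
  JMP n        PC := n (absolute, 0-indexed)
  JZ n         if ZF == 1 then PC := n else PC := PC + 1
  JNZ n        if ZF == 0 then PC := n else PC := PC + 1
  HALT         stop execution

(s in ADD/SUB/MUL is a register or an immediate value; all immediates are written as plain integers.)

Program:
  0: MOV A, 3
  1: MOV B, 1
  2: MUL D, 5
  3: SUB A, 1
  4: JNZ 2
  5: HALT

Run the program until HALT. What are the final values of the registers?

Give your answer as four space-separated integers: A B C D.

Step 1: PC=0 exec 'MOV A, 3'. After: A=3 B=0 C=0 D=0 ZF=0 PC=1
Step 2: PC=1 exec 'MOV B, 1'. After: A=3 B=1 C=0 D=0 ZF=0 PC=2
Step 3: PC=2 exec 'MUL D, 5'. After: A=3 B=1 C=0 D=0 ZF=1 PC=3
Step 4: PC=3 exec 'SUB A, 1'. After: A=2 B=1 C=0 D=0 ZF=0 PC=4
Step 5: PC=4 exec 'JNZ 2'. After: A=2 B=1 C=0 D=0 ZF=0 PC=2
Step 6: PC=2 exec 'MUL D, 5'. After: A=2 B=1 C=0 D=0 ZF=1 PC=3
Step 7: PC=3 exec 'SUB A, 1'. After: A=1 B=1 C=0 D=0 ZF=0 PC=4
Step 8: PC=4 exec 'JNZ 2'. After: A=1 B=1 C=0 D=0 ZF=0 PC=2
Step 9: PC=2 exec 'MUL D, 5'. After: A=1 B=1 C=0 D=0 ZF=1 PC=3
Step 10: PC=3 exec 'SUB A, 1'. After: A=0 B=1 C=0 D=0 ZF=1 PC=4
Step 11: PC=4 exec 'JNZ 2'. After: A=0 B=1 C=0 D=0 ZF=1 PC=5
Step 12: PC=5 exec 'HALT'. After: A=0 B=1 C=0 D=0 ZF=1 PC=5 HALTED

Answer: 0 1 0 0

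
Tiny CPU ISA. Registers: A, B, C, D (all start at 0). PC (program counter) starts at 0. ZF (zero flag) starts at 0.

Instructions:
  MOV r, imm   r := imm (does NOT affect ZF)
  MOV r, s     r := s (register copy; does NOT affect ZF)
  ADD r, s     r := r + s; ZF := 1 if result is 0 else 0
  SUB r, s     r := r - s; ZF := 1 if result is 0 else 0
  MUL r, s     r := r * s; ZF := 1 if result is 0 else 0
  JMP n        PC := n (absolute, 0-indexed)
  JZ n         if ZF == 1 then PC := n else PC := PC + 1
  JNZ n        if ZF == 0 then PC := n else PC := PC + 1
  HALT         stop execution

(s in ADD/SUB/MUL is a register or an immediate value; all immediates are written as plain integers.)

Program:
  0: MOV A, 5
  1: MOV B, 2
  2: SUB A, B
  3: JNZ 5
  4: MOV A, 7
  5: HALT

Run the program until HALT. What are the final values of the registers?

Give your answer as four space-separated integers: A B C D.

Step 1: PC=0 exec 'MOV A, 5'. After: A=5 B=0 C=0 D=0 ZF=0 PC=1
Step 2: PC=1 exec 'MOV B, 2'. After: A=5 B=2 C=0 D=0 ZF=0 PC=2
Step 3: PC=2 exec 'SUB A, B'. After: A=3 B=2 C=0 D=0 ZF=0 PC=3
Step 4: PC=3 exec 'JNZ 5'. After: A=3 B=2 C=0 D=0 ZF=0 PC=5
Step 5: PC=5 exec 'HALT'. After: A=3 B=2 C=0 D=0 ZF=0 PC=5 HALTED

Answer: 3 2 0 0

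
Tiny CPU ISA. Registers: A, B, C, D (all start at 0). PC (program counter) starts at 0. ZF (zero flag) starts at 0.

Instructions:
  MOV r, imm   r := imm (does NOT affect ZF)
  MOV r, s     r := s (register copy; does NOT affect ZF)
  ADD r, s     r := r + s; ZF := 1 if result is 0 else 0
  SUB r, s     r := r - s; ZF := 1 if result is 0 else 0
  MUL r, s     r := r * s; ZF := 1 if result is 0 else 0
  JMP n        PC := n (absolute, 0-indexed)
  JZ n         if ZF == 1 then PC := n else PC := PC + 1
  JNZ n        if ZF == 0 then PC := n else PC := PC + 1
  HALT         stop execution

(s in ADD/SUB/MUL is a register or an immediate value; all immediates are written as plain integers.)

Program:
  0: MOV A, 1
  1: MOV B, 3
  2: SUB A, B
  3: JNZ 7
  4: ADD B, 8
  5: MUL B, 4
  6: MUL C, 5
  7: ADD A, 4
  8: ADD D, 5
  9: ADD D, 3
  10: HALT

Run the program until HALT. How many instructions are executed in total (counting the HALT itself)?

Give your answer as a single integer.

Step 1: PC=0 exec 'MOV A, 1'. After: A=1 B=0 C=0 D=0 ZF=0 PC=1
Step 2: PC=1 exec 'MOV B, 3'. After: A=1 B=3 C=0 D=0 ZF=0 PC=2
Step 3: PC=2 exec 'SUB A, B'. After: A=-2 B=3 C=0 D=0 ZF=0 PC=3
Step 4: PC=3 exec 'JNZ 7'. After: A=-2 B=3 C=0 D=0 ZF=0 PC=7
Step 5: PC=7 exec 'ADD A, 4'. After: A=2 B=3 C=0 D=0 ZF=0 PC=8
Step 6: PC=8 exec 'ADD D, 5'. After: A=2 B=3 C=0 D=5 ZF=0 PC=9
Step 7: PC=9 exec 'ADD D, 3'. After: A=2 B=3 C=0 D=8 ZF=0 PC=10
Step 8: PC=10 exec 'HALT'. After: A=2 B=3 C=0 D=8 ZF=0 PC=10 HALTED
Total instructions executed: 8

Answer: 8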